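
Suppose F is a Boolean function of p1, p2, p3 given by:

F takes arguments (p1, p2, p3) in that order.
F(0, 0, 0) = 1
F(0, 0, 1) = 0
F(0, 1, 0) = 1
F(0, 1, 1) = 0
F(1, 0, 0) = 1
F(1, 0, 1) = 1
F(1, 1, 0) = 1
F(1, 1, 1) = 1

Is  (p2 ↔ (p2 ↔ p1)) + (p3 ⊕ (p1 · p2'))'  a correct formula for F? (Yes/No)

Evaluate (p2 ↔ (p2 ↔ p1)) + (p3 ⊕ (p1 · p2'))' on each row and compare to F:
  p1=0, p2=0, p3=0: formula gives 1, F = 1 ✓
  p1=0, p2=0, p3=1: formula gives 0, F = 0 ✓
  p1=0, p2=1, p3=0: formula gives 1, F = 1 ✓
  p1=0, p2=1, p3=1: formula gives 0, F = 0 ✓
  p1=1, p2=0, p3=0: formula gives 1, F = 1 ✓
  …and likewise for the remaining 3 rows.
Every row agrees, so the formula is equivalent.

Yes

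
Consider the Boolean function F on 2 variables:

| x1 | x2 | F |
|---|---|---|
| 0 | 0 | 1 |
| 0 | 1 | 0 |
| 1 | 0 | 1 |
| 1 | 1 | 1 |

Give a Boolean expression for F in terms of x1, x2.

F(x1, x2) = x2 → x1

This is x2 → x1 (false only at 0,1).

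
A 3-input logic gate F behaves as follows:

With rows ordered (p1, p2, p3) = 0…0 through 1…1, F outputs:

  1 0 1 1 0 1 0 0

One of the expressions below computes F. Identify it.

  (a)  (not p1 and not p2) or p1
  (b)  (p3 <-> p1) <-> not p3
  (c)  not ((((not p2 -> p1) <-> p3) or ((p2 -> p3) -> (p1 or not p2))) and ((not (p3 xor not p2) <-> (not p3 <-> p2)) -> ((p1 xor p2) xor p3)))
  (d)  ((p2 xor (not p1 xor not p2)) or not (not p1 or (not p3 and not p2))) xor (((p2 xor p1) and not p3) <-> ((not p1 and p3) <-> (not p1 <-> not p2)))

d

(a): at (0,0,1) it gives 1, but F = 0 — eliminated.
(b): at (0,0,1) it gives 1, but F = 0 — eliminated.
(c): at (0,1,0) it gives 0, but F = 1 — eliminated.
Only (d) survives; checking it on all 8 rows confirms it matches F.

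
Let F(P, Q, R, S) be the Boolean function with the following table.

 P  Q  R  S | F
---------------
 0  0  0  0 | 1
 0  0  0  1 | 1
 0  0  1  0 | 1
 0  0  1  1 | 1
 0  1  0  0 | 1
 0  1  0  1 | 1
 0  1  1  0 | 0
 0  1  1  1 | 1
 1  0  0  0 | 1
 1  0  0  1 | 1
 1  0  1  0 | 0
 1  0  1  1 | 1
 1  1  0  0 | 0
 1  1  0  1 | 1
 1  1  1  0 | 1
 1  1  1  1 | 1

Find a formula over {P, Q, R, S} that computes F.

F is 0 on only 3 rows — (0,1,1,0), (1,0,1,0), (1,1,0,0). Writing each as a minterm (¬P·Q·R·¬S, P·¬Q·R·¬S, P·Q·¬R·¬S) and OR-ing them characterizes exactly where F=0, so F is the negation of that disjunction.

F(P, Q, R, S) = not (((((not P and Q) and R) and not S) or (((P and not Q) and R) and not S)) or (((P and Q) and not R) and not S))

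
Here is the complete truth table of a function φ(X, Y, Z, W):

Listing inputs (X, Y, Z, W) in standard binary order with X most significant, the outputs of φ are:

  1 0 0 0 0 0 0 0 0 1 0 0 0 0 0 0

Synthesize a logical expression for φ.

φ(X, Y, Z, W) = (((¬X ∧ ¬Y) ∧ ¬Z) ∧ ¬W) ∨ (((X ∧ ¬Y) ∧ ¬Z) ∧ W)

Collect the rows where φ=1 — (0,0,0,0), (1,0,0,1) — and write one minterm per row: ¬X·¬Y·¬Z·¬W, X·¬Y·¬Z·W. Their union (logical OR) reproduces the table exactly.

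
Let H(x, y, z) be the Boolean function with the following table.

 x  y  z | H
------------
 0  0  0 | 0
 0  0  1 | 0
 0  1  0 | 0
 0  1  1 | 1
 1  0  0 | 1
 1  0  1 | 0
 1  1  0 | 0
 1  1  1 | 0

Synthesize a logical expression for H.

H=1 on 2 inputs: (0,1,1), (1,0,0). Reading each as a conjunction of literals (¬x·y·z, x·¬y·¬z) and taking the OR gives the canonical DNF.

H(x, y, z) = ((NOT x AND y) AND z) OR ((x AND NOT y) AND NOT z)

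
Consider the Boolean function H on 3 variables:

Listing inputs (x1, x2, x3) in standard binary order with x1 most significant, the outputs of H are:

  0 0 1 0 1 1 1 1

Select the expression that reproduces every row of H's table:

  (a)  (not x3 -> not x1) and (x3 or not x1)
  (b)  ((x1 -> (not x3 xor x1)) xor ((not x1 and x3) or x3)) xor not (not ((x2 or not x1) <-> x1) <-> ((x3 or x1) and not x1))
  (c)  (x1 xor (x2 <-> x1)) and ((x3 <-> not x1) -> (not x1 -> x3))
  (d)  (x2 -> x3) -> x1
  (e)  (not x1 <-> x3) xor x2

d

(a): at (0,0,0) it gives 1, but H = 0 — eliminated.
(b): at (0,1,0) it gives 0, but H = 1 — eliminated.
(c): at (0,0,0) it gives 1, but H = 0 — eliminated.
(e): at (0,0,1) it gives 1, but H = 0 — eliminated.
(d) is the remaining candidate, and it agrees with H on all 8 inputs.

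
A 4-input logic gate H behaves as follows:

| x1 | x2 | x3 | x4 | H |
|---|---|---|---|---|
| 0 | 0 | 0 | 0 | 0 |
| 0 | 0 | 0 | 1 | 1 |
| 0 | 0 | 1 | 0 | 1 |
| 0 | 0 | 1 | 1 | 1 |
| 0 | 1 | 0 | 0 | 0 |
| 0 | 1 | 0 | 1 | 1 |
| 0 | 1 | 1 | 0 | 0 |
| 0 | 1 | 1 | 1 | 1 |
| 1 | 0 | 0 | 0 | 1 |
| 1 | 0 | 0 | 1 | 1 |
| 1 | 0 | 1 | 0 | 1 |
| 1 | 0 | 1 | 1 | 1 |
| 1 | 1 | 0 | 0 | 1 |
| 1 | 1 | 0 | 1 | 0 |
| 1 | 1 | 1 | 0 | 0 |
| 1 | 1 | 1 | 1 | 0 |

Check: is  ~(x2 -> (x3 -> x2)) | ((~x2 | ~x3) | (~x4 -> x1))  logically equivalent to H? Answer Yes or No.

Evaluate ~(x2 -> (x3 -> x2)) | ((~x2 | ~x3) | (~x4 -> x1)) on each row and compare to H:
  x1=0, x2=0, x3=0, x4=0: formula gives 1, but H = 0 ✗
A single disagreement suffices: at (0,0,0,0) they differ, so the formula does not compute H.

No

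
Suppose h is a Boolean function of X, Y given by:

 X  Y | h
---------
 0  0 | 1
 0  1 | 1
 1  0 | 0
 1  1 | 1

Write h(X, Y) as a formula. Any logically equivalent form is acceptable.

This is X → Y (false only at 1,0).

h(X, Y) = X → Y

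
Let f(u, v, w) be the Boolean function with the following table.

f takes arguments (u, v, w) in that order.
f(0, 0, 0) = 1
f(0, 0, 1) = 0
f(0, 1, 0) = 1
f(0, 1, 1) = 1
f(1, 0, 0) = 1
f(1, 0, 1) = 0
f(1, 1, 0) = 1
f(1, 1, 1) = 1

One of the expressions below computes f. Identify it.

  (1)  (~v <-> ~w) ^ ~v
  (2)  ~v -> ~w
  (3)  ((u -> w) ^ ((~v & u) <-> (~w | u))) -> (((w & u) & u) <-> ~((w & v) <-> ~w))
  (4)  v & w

(1) disagrees with f on (0,0,0) (formula → 0, table → 1); rule it out.
(3) disagrees with f on (0,0,0) (formula → 0, table → 1); rule it out.
(4) disagrees with f on (0,0,0) (formula → 0, table → 1); rule it out.
Only (2) survives; checking it on all 8 rows confirms it matches f.

2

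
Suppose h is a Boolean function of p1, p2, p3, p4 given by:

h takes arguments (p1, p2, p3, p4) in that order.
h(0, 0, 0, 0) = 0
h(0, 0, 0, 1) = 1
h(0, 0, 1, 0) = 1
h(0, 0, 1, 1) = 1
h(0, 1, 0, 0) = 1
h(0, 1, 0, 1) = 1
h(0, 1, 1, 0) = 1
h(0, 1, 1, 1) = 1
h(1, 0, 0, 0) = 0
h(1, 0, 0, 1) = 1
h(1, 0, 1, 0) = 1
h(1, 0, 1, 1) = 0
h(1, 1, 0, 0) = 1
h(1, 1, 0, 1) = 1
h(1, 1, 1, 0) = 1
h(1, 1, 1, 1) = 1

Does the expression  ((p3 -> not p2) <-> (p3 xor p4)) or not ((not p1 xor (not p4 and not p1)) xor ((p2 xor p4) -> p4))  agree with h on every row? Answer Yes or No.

Yes

Test each input against both h and the formula:
  p1=0, p2=0, p3=0, p4=0: formula gives 0, h = 0 ✓
  p1=0, p2=0, p3=0, p4=1: formula gives 1, h = 1 ✓
  p1=0, p2=0, p3=1, p4=0: formula gives 1, h = 1 ✓
  p1=0, p2=0, p3=1, p4=1: formula gives 1, h = 1 ✓
  …and likewise for the remaining 12 rows.
No disagreement on any input; they are logically equivalent.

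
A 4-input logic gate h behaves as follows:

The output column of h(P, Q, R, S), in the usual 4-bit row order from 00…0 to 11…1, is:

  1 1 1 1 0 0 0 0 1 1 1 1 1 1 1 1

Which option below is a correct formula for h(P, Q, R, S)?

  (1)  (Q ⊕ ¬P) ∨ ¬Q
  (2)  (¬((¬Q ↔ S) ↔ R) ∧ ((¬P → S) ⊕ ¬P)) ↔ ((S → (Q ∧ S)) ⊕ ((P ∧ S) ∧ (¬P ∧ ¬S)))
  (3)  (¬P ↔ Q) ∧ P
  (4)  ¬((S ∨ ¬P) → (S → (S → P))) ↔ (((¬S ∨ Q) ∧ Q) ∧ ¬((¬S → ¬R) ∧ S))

(2) disagrees with h on (0,0,0,0) (formula → 0, table → 1); rule it out.
(3) disagrees with h on (0,0,0,0) (formula → 0, table → 1); rule it out.
(4) disagrees with h on (0,0,0,1) (formula → 0, table → 1); rule it out.
That leaves (1). Evaluating it on every row reproduces the table of h exactly.

1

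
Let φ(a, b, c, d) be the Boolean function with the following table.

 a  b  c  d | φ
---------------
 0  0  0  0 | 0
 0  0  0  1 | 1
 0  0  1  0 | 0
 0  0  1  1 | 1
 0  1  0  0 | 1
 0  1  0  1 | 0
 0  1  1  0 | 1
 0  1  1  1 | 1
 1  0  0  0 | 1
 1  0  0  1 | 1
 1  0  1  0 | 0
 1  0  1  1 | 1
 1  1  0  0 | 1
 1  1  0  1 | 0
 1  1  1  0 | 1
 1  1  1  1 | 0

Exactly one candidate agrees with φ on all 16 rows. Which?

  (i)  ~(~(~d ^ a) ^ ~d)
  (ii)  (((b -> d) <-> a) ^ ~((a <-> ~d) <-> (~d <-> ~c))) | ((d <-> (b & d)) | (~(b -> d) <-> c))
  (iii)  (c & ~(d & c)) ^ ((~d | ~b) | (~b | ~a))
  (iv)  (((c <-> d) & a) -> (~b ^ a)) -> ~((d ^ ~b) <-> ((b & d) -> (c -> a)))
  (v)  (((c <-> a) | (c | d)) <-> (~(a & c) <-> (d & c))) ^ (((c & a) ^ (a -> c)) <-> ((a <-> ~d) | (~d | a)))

(i): at (0,0,0,1) it gives 0, but φ = 1 — eliminated.
(ii): at (0,0,0,0) it gives 1, but φ = 0 — eliminated.
(iii): at (0,0,0,0) it gives 1, but φ = 0 — eliminated.
(v): at (0,0,0,0) it gives 1, but φ = 0 — eliminated.
Only (iv) survives; checking it on all 16 rows confirms it matches φ.

iv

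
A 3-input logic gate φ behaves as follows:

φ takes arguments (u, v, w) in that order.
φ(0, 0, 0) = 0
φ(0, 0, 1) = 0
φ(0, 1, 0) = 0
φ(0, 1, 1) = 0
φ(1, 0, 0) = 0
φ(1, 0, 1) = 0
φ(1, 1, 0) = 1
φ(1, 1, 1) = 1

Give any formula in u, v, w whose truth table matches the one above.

φ(u, v, w) = ((u & v) & ~w) | ((u & v) & w)

Collect the rows where φ=1 — (1,1,0), (1,1,1) — and write one minterm per row: u·v·¬w, u·v·w. Their union (logical OR) reproduces the table exactly.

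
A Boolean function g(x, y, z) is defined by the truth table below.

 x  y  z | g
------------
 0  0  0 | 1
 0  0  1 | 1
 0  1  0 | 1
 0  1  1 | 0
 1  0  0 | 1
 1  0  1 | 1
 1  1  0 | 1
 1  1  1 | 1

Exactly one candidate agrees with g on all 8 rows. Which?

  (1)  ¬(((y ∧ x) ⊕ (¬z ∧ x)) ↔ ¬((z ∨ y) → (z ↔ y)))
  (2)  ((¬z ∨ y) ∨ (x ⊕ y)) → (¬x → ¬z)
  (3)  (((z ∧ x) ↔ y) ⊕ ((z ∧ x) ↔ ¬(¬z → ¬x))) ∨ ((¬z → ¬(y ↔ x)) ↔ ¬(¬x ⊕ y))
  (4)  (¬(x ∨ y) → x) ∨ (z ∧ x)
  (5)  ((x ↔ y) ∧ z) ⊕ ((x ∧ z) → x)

2

(1) disagrees with g on (0,0,0) (formula → 0, table → 1); rule it out.
(3) disagrees with g on (0,0,1) (formula → 0, table → 1); rule it out.
(4) disagrees with g on (0,0,0) (formula → 0, table → 1); rule it out.
(5) disagrees with g on (0,0,1) (formula → 0, table → 1); rule it out.
That leaves (2). Evaluating it on every row reproduces the table of g exactly.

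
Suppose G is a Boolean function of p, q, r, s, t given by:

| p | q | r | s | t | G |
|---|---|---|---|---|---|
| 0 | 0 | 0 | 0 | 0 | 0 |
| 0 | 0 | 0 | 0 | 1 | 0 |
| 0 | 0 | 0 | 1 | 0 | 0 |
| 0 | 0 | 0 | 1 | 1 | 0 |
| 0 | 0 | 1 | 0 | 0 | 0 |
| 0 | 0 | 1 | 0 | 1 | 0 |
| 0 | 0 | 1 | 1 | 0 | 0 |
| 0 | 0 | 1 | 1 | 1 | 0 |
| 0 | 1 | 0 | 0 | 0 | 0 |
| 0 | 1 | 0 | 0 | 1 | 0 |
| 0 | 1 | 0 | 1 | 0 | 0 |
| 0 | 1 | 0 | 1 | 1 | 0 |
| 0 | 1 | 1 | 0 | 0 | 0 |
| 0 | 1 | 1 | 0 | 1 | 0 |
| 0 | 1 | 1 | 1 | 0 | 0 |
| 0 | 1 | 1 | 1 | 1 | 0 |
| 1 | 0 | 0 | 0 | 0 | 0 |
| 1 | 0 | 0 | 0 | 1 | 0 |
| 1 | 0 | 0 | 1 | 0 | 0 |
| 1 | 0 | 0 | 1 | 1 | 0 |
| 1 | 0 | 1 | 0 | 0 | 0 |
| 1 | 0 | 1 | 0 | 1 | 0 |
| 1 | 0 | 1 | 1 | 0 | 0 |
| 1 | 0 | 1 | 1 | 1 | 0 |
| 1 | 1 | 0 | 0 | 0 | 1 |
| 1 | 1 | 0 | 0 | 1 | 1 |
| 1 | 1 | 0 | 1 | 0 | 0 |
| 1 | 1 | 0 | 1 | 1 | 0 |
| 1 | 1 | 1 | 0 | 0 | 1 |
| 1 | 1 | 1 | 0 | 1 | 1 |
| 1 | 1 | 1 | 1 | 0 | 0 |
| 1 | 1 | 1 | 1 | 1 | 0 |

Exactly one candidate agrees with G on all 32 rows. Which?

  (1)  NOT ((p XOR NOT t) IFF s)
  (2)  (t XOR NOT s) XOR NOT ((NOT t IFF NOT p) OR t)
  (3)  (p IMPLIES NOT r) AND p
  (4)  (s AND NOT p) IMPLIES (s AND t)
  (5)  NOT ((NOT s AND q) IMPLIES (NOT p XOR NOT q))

5

(1) fails at (0,0,0,0,0): the formula yields 1, G is 0.
(2) fails at (0,0,0,0,0): the formula yields 1, G is 0.
(3) fails at (1,0,0,0,0): the formula yields 1, G is 0.
(4) fails at (0,0,0,0,0): the formula yields 1, G is 0.
Only (5) survives; checking it on all 32 rows confirms it matches G.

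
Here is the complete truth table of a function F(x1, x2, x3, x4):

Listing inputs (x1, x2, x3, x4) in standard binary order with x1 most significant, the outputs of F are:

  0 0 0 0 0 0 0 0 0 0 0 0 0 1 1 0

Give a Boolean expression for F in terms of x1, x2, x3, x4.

F=1 on 2 inputs: (1,1,0,1), (1,1,1,0). Reading each as a conjunction of literals (x1·x2·¬x3·x4, x1·x2·x3·¬x4) and taking the OR gives the canonical DNF.

F(x1, x2, x3, x4) = (((x1 ∧ x2) ∧ ¬x3) ∧ x4) ∨ (((x1 ∧ x2) ∧ x3) ∧ ¬x4)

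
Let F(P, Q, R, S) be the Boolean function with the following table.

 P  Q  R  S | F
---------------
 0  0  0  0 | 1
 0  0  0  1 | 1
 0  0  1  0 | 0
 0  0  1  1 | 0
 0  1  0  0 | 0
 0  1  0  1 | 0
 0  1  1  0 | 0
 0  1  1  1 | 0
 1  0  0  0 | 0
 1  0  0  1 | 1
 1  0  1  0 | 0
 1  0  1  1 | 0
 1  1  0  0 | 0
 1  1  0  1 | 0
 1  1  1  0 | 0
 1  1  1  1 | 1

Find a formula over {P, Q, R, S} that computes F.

The 1-rows are (0,0,0,0), (0,0,0,1), (1,0,0,1), (1,1,1,1). Each contributes one minterm — ¬P·¬Q·¬R·¬S; ¬P·¬Q·¬R·S; P·¬Q·¬R·S; P·Q·R·S — and their disjunction is a sum-of-products form of F.

F(P, Q, R, S) = (((((P' · Q') · R') · S') + (((P' · Q') · R') · S)) + (((P · Q') · R') · S)) + (((P · Q) · R) · S)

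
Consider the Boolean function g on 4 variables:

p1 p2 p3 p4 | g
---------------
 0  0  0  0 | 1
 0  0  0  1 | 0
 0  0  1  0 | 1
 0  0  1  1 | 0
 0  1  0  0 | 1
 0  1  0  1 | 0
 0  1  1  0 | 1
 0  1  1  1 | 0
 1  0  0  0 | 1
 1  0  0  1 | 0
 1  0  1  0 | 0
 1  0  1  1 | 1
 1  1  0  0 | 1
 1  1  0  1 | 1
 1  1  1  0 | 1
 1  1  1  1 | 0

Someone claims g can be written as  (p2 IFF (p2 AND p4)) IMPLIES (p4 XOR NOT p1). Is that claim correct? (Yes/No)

No

Test each input against both g and the formula:
  p1=0, p2=0, p3=0, p4=0: formula gives 1, g = 1 ✓
  p1=0, p2=0, p3=0, p4=1: formula gives 0, g = 0 ✓
  p1=0, p2=0, p3=1, p4=0: formula gives 1, g = 1 ✓
  p1=0, p2=0, p3=1, p4=1: formula gives 0, g = 0 ✓
  …
  p1=1, p2=0, p3=0, p4=0: formula gives 0, but g = 1 ✗
A single disagreement suffices: at (1,0,0,0) they differ, so the formula does not compute g.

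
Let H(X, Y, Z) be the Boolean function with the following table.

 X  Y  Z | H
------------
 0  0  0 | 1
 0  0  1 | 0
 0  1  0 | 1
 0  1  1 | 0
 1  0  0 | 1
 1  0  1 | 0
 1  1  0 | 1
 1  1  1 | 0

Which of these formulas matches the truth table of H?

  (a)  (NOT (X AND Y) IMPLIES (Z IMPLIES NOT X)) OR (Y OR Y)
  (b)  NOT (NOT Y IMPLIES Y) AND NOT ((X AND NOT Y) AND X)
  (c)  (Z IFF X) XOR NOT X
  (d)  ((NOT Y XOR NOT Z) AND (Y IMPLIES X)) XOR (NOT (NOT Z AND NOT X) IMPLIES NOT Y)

(a): at (0,0,1) it gives 1, but H = 0 — eliminated.
(b): at (0,0,1) it gives 1, but H = 0 — eliminated.
(c): at (0,0,0) it gives 0, but H = 1 — eliminated.
That leaves (d). Evaluating it on every row reproduces the table of H exactly.

d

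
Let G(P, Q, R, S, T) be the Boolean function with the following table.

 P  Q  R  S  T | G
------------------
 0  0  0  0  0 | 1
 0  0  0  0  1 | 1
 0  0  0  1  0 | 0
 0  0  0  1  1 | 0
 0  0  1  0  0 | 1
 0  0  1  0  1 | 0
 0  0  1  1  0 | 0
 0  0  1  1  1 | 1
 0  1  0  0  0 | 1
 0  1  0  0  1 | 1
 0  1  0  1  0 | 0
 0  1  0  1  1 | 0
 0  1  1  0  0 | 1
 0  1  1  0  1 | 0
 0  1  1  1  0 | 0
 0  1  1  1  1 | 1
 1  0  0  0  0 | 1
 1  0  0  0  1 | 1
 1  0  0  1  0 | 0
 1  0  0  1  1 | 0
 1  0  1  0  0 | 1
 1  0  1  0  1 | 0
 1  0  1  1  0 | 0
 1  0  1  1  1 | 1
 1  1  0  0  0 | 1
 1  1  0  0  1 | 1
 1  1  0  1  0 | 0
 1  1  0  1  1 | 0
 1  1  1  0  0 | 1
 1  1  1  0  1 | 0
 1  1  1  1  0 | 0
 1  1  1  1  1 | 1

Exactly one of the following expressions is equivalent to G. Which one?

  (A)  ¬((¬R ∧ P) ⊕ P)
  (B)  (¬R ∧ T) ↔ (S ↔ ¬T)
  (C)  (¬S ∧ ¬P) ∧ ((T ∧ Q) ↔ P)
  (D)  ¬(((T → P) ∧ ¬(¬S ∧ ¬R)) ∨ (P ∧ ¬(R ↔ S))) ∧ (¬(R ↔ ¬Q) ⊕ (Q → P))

B

(A) disagrees with G on (0,0,0,1,0) (formula → 1, table → 0); rule it out.
(C) disagrees with G on (0,0,1,0,1) (formula → 1, table → 0); rule it out.
(D) disagrees with G on (0,0,0,0,0) (formula → 0, table → 1); rule it out.
(B) is the remaining candidate, and it agrees with G on all 32 inputs.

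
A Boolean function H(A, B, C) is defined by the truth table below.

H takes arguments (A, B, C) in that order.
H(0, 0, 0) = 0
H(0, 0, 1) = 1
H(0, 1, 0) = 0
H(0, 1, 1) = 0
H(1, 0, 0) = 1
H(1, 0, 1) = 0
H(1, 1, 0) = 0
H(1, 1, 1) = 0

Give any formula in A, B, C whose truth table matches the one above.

H(A, B, C) = ((NOT A AND NOT B) AND C) OR ((A AND NOT B) AND NOT C)

H=1 on 2 inputs: (0,0,1), (1,0,0). Reading each as a conjunction of literals (¬A·¬B·C, A·¬B·¬C) and taking the OR gives the canonical DNF.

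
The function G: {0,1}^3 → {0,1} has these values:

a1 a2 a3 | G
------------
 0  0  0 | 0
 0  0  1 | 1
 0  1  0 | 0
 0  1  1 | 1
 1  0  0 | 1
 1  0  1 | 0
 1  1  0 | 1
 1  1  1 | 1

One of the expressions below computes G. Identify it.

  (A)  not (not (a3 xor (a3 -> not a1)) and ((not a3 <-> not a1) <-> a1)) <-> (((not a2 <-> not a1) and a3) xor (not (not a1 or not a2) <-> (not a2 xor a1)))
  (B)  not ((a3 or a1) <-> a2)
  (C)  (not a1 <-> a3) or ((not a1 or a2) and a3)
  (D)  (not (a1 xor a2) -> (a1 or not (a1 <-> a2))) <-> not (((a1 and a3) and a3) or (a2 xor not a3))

C

(A) fails at (0,0,1): the formula yields 0, G is 1.
(B) fails at (0,1,0): the formula yields 1, G is 0.
(D) fails at (0,0,0): the formula yields 1, G is 0.
(C) is the remaining candidate, and it agrees with G on all 8 inputs.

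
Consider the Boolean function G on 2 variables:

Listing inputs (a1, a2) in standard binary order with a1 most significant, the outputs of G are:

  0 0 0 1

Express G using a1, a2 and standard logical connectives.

G(a1, a2) = a1 & a2

The output is 1 only when every input is 1 — the AND of all inputs.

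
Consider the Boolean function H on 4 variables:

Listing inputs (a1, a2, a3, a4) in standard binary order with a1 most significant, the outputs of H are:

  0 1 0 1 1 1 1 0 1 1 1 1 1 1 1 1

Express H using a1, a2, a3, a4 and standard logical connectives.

H(a1, a2, a3, a4) = not (((((not a1 and not a2) and not a3) and not a4) or (((not a1 and not a2) and a3) and not a4)) or (((not a1 and a2) and a3) and a4))

The 0-rows are (0,0,0,0), (0,0,1,0), (0,1,1,1). Take each as a conjunction (¬a1·¬a2·¬a3·¬a4, ¬a1·¬a2·a3·¬a4, ¬a1·a2·a3·a4), form their disjunction, and complement — that gives a formula that is 1 everywhere H is.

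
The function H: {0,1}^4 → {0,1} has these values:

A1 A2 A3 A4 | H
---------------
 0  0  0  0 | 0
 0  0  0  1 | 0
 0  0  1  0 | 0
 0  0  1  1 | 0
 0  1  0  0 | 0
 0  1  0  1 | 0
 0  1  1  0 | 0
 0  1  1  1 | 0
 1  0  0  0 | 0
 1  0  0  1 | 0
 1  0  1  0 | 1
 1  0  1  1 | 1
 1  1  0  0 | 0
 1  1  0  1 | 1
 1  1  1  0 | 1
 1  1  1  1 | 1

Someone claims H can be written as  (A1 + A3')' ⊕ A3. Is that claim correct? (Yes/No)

No

Check the formula against H row by row:
  A1=0, A2=0, A3=0, A4=0: formula gives 0, H = 0 ✓
  A1=0, A2=0, A3=0, A4=1: formula gives 0, H = 0 ✓
  A1=0, A2=0, A3=1, A4=0: formula gives 0, H = 0 ✓
  A1=0, A2=0, A3=1, A4=1: formula gives 0, H = 0 ✓
  …
  A1=1, A2=1, A3=0, A4=1: formula gives 0, but H = 1 ✗
Row (1,1,0,1) is a counterexample, so the formula is not equivalent to H.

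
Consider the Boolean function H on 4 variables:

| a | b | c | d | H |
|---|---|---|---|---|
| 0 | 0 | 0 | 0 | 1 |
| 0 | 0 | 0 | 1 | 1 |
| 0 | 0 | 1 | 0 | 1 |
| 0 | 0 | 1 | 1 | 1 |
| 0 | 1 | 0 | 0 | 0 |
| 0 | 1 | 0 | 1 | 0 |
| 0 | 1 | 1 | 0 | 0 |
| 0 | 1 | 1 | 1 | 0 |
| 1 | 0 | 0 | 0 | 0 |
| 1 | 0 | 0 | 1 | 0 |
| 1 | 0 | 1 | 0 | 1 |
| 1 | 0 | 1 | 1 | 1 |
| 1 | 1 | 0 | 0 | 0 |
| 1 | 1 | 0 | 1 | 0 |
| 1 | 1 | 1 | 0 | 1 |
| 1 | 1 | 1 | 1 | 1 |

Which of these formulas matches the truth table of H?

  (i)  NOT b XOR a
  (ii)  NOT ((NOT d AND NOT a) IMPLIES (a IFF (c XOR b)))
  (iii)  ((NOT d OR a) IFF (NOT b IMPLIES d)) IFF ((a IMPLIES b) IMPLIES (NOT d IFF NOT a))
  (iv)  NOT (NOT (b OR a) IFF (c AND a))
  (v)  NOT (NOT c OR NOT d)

iv

(i): at (1,0,1,0) it gives 0, but H = 1 — eliminated.
(ii): at (0,0,0,0) it gives 0, but H = 1 — eliminated.
(iii): at (0,0,0,0) it gives 0, but H = 1 — eliminated.
(v): at (0,0,0,0) it gives 0, but H = 1 — eliminated.
(iv) is the remaining candidate, and it agrees with H on all 16 inputs.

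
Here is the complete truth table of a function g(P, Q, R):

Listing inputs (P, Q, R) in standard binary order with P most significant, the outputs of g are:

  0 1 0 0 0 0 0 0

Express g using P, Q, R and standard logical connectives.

g(P, Q, R) = (~P & ~Q) & R

Only row (0,0,1) gives 1. That row's minterm ¬P·¬Q·R is g directly.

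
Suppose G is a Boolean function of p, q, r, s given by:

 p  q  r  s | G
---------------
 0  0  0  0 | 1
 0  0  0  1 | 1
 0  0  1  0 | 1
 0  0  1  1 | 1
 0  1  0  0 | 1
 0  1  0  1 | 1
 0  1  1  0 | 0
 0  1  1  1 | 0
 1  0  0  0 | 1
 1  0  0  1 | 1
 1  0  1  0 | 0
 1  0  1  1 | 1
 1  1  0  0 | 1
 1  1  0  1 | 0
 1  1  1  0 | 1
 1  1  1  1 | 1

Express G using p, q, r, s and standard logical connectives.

G(p, q, r, s) = ((((((p' · q) · r) · s') + (((p' · q) · r) · s)) + (((p · q') · r) · s')) + (((p · q) · r') · s))'

The 0-rows are (0,1,1,0), (0,1,1,1), (1,0,1,0), (1,1,0,1). Take each as a conjunction (¬p·q·r·¬s, ¬p·q·r·s, p·¬q·r·¬s, p·q·¬r·s), form their disjunction, and complement — that gives a formula that is 1 everywhere G is.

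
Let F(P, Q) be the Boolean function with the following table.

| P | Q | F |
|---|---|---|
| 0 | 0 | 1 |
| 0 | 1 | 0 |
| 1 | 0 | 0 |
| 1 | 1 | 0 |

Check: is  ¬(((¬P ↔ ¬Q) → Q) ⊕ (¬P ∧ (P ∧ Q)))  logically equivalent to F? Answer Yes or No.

Evaluate ¬(((¬P ↔ ¬Q) → Q) ⊕ (¬P ∧ (P ∧ Q))) on each row and compare to F:
  P=0, Q=0: formula gives 1, F = 1 ✓
  P=0, Q=1: formula gives 0, F = 0 ✓
  P=1, Q=0: formula gives 0, F = 0 ✓
  P=1, Q=1: formula gives 0, F = 0 ✓
Every row agrees, so the formula is equivalent.

Yes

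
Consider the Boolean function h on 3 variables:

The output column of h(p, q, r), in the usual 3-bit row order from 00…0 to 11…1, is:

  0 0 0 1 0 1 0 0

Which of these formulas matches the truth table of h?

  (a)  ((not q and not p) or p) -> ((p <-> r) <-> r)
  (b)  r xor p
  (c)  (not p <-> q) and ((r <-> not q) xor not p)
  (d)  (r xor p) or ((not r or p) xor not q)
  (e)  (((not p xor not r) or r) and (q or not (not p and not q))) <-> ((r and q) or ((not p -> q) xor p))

c

(a) fails at (0,1,0): the formula yields 1, h is 0.
(b) fails at (0,0,1): the formula yields 1, h is 0.
(d) fails at (0,0,1): the formula yields 1, h is 0.
(e) fails at (0,0,0): the formula yields 1, h is 0.
That leaves (c). Evaluating it on every row reproduces the table of h exactly.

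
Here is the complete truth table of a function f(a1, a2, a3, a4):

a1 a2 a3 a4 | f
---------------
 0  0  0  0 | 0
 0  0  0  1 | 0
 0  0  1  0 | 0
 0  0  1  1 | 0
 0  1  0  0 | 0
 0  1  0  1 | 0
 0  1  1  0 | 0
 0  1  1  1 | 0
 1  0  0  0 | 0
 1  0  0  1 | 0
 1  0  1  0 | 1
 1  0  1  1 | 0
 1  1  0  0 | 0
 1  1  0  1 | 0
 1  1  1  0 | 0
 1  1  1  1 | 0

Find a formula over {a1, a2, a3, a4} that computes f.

f is 1 on exactly one input, (1,0,1,0), whose minterm is a1·¬a2·a3·¬a4. So f is just that conjunction.

f(a1, a2, a3, a4) = ((a1 ∧ ¬a2) ∧ a3) ∧ ¬a4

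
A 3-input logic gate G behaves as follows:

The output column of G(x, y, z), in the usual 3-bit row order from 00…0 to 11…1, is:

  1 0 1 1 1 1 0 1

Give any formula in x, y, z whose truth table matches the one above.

G(x, y, z) = (((x' · y') · z) + ((x · y) · z'))'

There are just 2 zero rows: (0,0,1), (1,1,0). Their minterms are ¬x·¬y·z, x·y·¬z; the OR of those covers precisely the 0-outputs, and negating it yields G.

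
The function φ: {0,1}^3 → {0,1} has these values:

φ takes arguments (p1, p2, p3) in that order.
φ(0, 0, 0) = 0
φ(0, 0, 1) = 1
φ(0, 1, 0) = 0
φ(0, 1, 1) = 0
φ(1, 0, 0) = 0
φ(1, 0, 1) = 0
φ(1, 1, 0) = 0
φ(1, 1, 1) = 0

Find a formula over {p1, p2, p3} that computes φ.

φ(p1, p2, p3) = (~p1 & ~p2) & p3

Only row (0,0,1) gives 1. That row's minterm ¬p1·¬p2·p3 is φ directly.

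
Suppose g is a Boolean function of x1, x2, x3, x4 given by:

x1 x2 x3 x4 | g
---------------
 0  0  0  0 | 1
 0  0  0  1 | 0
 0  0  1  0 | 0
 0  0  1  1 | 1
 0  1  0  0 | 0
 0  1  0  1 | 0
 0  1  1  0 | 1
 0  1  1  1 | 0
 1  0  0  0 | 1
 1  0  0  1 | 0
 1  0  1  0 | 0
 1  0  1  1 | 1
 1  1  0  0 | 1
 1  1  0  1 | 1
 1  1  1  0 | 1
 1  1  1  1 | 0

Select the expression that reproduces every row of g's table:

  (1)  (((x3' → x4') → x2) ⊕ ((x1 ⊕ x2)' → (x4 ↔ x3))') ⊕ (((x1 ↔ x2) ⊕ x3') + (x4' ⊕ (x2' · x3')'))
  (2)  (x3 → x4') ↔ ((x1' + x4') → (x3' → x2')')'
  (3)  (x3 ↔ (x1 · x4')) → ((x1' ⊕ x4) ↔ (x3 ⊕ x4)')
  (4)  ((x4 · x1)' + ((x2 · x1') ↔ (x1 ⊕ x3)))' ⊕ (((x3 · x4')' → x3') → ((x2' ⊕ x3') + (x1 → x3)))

1

(2) disagrees with g on (0,0,0,1) (formula → 1, table → 0); rule it out.
(3) disagrees with g on (0,0,0,1) (formula → 1, table → 0); rule it out.
(4) disagrees with g on (0,0,0,1) (formula → 1, table → 0); rule it out.
Only (1) survives; checking it on all 16 rows confirms it matches g.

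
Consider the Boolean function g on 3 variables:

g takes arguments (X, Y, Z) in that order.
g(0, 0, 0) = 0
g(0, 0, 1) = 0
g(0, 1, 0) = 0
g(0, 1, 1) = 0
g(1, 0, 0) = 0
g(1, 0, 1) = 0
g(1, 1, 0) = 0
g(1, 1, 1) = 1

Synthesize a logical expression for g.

g(X, Y, Z) = (X AND Y) AND Z

The output is 1 only when every input is 1 — the AND of all inputs.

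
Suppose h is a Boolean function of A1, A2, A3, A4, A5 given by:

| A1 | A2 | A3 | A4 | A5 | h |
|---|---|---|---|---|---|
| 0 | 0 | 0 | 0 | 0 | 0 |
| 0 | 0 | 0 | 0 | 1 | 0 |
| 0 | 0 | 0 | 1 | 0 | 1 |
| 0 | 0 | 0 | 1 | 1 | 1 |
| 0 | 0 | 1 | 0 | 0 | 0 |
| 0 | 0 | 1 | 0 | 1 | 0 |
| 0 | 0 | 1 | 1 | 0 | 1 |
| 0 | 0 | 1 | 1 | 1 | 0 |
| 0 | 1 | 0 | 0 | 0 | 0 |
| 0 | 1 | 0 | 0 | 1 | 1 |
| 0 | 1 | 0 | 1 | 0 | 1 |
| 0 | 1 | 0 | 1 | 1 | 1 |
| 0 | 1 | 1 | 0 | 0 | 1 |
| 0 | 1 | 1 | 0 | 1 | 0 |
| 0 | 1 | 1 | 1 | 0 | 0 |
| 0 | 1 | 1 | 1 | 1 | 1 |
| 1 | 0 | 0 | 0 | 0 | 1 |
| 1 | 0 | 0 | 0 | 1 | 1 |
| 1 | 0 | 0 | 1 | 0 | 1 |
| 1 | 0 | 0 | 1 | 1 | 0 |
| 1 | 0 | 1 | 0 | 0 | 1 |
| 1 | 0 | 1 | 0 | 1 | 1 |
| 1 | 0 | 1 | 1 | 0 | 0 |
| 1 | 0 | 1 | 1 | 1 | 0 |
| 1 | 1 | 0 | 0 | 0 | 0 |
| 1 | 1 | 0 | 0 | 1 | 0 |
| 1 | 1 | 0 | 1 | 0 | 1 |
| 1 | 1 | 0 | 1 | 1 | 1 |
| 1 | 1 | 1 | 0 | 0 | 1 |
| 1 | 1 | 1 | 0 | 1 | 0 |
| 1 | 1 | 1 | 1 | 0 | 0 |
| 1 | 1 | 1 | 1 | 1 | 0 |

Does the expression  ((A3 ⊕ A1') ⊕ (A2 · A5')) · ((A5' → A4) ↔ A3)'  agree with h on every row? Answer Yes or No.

No

Check the formula against h row by row:
  A1=0, A2=0, A3=0, A4=0, A5=0: formula gives 0, h = 0 ✓
  A1=0, A2=0, A3=0, A4=0, A5=1: formula gives 1, but h = 0 ✗
A single disagreement suffices: at (0,0,0,0,1) they differ, so the formula does not compute h.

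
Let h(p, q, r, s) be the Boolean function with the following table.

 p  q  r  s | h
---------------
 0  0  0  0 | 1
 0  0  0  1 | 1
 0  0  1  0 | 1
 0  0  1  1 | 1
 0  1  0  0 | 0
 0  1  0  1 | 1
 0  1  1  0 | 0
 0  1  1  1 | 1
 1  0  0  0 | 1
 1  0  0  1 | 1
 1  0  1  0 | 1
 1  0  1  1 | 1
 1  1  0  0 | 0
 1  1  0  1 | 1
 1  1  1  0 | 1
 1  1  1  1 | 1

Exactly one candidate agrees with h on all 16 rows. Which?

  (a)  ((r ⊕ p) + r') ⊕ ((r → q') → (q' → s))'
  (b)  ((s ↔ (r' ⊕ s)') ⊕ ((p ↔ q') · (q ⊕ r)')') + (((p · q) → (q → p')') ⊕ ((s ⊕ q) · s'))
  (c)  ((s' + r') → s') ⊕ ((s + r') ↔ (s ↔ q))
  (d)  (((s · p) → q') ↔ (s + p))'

b

(a) disagrees with h on (0,0,0,0) (formula → 0, table → 1); rule it out.
(c) disagrees with h on (0,0,0,0) (formula → 0, table → 1); rule it out.
(d) disagrees with h on (0,0,0,1) (formula → 0, table → 1); rule it out.
That leaves (b). Evaluating it on every row reproduces the table of h exactly.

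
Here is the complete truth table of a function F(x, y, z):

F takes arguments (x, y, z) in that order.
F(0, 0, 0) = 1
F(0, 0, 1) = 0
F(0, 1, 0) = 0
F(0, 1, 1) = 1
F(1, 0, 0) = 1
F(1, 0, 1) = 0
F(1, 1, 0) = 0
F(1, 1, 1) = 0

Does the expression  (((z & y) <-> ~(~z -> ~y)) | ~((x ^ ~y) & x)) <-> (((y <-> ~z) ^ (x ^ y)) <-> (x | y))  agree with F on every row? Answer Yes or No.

Evaluate (((z & y) <-> ~(~z -> ~y)) | ~((x ^ ~y) & x)) <-> (((y <-> ~z) ^ (x ^ y)) <-> (x | y)) on each row and compare to F:
  x=0, y=0, z=0: formula gives 1, F = 1 ✓
  x=0, y=0, z=1: formula gives 0, F = 0 ✓
  x=0, y=1, z=0: formula gives 0, F = 0 ✓
  x=0, y=1, z=1: formula gives 1, F = 1 ✓
  x=1, y=0, z=0: formula gives 1, F = 1 ✓
  …
  x=1, y=1, z=1: formula gives 1, but F = 0 ✗
A single disagreement suffices: at (1,1,1) they differ, so the formula does not compute F.

No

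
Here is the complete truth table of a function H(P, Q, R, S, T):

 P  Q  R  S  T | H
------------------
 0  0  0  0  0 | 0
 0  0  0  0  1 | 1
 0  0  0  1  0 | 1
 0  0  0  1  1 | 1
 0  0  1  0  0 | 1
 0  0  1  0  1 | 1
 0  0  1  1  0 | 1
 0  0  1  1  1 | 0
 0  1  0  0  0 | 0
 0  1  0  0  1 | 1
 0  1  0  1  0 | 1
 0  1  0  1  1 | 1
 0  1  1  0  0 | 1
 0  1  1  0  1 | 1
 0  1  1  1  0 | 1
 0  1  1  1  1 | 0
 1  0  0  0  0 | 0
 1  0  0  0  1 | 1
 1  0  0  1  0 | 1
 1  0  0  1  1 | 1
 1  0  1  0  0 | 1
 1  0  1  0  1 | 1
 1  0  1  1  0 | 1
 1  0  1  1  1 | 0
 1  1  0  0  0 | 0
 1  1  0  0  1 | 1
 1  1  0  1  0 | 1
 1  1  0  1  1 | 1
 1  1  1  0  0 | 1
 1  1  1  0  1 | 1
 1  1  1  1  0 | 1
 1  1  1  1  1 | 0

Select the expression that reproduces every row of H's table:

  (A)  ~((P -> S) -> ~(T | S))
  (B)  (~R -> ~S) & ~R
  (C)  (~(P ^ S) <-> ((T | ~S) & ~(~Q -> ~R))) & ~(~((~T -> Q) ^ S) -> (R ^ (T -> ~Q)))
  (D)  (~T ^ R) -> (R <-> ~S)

D

(A) disagrees with H on (0,0,1,0,0) (formula → 0, table → 1); rule it out.
(B) disagrees with H on (0,0,0,0,0) (formula → 1, table → 0); rule it out.
(C) disagrees with H on (0,0,0,0,1) (formula → 0, table → 1); rule it out.
That leaves (D). Evaluating it on every row reproduces the table of H exactly.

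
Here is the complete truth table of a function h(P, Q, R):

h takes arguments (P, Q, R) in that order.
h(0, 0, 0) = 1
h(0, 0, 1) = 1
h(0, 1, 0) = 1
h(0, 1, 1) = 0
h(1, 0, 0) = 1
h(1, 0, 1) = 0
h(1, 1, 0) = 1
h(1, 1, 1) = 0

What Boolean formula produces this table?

h(P, Q, R) = ~((((~P & Q) & R) | ((P & ~Q) & R)) | ((P & Q) & R))

h is 0 on only 3 rows — (0,1,1), (1,0,1), (1,1,1). Writing each as a minterm (¬P·Q·R, P·¬Q·R, P·Q·R) and OR-ing them characterizes exactly where h=0, so h is the negation of that disjunction.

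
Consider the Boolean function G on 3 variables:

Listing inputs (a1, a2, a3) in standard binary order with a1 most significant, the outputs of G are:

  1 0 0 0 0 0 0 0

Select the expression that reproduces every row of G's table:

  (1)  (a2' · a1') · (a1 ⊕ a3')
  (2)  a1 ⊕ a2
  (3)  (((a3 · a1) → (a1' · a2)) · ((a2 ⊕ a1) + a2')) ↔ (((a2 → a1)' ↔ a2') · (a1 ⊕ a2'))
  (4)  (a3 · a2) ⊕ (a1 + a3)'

(2): at (0,0,0) it gives 0, but G = 1 — eliminated.
(3): at (0,0,0) it gives 0, but G = 1 — eliminated.
(4): at (0,1,0) it gives 1, but G = 0 — eliminated.
(1) is the remaining candidate, and it agrees with G on all 8 inputs.

1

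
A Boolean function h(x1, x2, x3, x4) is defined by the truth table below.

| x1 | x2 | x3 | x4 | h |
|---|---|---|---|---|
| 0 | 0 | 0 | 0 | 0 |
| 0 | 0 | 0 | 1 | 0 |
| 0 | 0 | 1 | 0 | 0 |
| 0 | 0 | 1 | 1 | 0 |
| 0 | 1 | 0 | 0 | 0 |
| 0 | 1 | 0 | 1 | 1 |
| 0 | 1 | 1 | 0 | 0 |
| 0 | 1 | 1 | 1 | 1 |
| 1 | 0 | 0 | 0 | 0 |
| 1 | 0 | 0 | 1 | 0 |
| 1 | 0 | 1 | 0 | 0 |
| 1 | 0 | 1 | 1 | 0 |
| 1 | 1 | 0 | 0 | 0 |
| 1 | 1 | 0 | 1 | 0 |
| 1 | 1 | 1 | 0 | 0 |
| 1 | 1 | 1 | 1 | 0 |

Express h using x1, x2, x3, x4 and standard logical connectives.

The 1-rows are (0,1,0,1), (0,1,1,1). Each contributes one minterm — ¬x1·x2·¬x3·x4; ¬x1·x2·x3·x4 — and their disjunction is a sum-of-products form of h.

h(x1, x2, x3, x4) = (((NOT x1 AND x2) AND NOT x3) AND x4) OR (((NOT x1 AND x2) AND x3) AND x4)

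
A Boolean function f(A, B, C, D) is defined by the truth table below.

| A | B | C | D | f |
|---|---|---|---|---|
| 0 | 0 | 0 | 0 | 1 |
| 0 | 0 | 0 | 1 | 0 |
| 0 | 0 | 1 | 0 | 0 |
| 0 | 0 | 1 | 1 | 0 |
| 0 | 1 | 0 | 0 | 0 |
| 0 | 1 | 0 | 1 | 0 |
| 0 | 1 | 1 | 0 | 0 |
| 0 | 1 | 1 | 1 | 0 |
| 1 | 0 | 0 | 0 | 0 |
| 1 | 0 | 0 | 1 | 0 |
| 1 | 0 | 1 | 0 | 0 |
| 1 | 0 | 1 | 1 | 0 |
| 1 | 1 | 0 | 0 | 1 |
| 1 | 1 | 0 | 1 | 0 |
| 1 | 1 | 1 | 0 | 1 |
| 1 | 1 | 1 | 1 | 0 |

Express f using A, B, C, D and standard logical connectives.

The 1-rows are (0,0,0,0), (1,1,0,0), (1,1,1,0). Each contributes one minterm — ¬A·¬B·¬C·¬D; A·B·¬C·¬D; A·B·C·¬D — and their disjunction is a sum-of-products form of f.

f(A, B, C, D) = ((((A' · B') · C') · D') + (((A · B) · C') · D')) + (((A · B) · C) · D')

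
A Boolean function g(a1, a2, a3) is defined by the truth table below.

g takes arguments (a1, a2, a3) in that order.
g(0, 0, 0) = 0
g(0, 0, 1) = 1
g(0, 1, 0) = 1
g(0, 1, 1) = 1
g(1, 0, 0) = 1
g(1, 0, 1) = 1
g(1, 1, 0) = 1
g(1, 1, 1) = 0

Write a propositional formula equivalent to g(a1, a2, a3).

There are just 2 zero rows: (0,0,0), (1,1,1). Their minterms are ¬a1·¬a2·¬a3, a1·a2·a3; the OR of those covers precisely the 0-outputs, and negating it yields g.

g(a1, a2, a3) = (((a1' · a2') · a3') + ((a1 · a2) · a3))'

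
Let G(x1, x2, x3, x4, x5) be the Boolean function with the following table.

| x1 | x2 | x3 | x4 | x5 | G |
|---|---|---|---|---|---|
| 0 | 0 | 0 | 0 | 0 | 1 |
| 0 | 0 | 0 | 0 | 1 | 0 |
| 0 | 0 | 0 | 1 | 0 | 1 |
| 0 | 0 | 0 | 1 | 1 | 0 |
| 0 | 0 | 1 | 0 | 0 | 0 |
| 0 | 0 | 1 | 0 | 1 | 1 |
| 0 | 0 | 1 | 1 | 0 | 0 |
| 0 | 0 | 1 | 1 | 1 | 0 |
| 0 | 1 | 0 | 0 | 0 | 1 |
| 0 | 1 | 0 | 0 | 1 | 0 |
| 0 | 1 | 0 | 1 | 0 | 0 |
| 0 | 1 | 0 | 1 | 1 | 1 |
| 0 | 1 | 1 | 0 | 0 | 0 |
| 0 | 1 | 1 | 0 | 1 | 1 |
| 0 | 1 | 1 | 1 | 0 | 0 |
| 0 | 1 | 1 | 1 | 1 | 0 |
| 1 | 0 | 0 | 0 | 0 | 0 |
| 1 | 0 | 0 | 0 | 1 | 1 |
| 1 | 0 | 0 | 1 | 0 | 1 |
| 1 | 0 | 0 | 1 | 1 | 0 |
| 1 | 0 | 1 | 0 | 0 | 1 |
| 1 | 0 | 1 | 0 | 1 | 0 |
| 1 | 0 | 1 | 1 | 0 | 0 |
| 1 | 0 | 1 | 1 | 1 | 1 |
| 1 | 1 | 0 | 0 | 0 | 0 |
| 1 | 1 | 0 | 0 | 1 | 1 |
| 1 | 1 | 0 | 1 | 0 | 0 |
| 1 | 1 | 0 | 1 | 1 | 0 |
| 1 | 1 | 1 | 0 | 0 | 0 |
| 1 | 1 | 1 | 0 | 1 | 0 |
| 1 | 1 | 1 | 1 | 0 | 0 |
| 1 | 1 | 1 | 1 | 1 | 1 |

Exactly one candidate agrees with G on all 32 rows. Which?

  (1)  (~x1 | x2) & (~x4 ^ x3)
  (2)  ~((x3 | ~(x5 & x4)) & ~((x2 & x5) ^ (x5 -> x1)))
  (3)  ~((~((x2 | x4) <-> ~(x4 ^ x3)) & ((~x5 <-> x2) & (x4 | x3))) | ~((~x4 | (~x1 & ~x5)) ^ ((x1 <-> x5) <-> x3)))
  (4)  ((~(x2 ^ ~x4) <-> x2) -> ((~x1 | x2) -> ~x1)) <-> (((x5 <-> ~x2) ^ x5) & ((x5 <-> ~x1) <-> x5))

(1) fails at (0,0,0,0,1): the formula yields 1, G is 0.
(2) fails at (0,0,0,1,1): the formula yields 1, G is 0.
(4) fails at (0,0,0,0,0): the formula yields 0, G is 1.
Only (3) survives; checking it on all 32 rows confirms it matches G.

3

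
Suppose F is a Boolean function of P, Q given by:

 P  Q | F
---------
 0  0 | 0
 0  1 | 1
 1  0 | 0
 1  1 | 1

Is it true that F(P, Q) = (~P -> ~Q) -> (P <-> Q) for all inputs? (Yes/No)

No

Test each input against both F and the formula:
  P=0, Q=0: formula gives 1, but F = 0 ✗
Row (0,0) is a counterexample, so the formula is not equivalent to F.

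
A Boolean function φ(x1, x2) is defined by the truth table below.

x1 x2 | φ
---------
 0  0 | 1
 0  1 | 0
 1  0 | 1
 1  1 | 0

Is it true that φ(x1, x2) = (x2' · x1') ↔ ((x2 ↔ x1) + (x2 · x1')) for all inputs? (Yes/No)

Yes

Check the formula against φ row by row:
  x1=0, x2=0: formula gives 1, φ = 1 ✓
  x1=0, x2=1: formula gives 0, φ = 0 ✓
  x1=1, x2=0: formula gives 1, φ = 1 ✓
  x1=1, x2=1: formula gives 0, φ = 0 ✓
All 4 rows match — the expression computes φ exactly.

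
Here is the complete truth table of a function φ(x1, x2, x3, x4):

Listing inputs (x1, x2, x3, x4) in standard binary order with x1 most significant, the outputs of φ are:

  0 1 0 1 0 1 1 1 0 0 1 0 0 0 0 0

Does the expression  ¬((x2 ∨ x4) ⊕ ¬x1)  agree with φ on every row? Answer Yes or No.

Evaluate ¬((x2 ∨ x4) ⊕ ¬x1) on each row and compare to φ:
  x1=0, x2=0, x3=0, x4=0: formula gives 0, φ = 0 ✓
  x1=0, x2=0, x3=0, x4=1: formula gives 1, φ = 1 ✓
  x1=0, x2=0, x3=1, x4=0: formula gives 0, φ = 0 ✓
  x1=0, x2=0, x3=1, x4=1: formula gives 1, φ = 1 ✓
  x1=0, x2=1, x3=0, x4=0: formula gives 1, but φ = 0 ✗
Row (0,1,0,0) is a counterexample, so the formula is not equivalent to φ.

No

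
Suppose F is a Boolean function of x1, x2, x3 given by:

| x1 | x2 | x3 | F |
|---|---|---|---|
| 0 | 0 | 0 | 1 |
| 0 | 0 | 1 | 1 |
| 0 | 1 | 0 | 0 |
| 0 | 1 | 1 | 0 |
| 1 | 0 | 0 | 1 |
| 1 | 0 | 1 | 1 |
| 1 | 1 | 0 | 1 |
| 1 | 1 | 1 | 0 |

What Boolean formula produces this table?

F(x1, x2, x3) = ~((((~x1 & x2) & ~x3) | ((~x1 & x2) & x3)) | ((x1 & x2) & x3))

The 0-rows are (0,1,0), (0,1,1), (1,1,1). Take each as a conjunction (¬x1·x2·¬x3, ¬x1·x2·x3, x1·x2·x3), form their disjunction, and complement — that gives a formula that is 1 everywhere F is.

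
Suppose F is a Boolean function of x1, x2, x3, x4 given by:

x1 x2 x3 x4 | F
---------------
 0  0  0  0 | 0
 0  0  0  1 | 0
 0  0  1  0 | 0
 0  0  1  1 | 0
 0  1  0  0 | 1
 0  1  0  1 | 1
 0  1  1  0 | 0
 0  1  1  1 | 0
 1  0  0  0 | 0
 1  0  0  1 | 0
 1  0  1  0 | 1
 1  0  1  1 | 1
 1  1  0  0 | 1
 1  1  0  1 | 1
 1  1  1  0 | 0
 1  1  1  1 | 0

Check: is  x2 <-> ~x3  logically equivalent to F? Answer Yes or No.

No

Check the formula against F row by row:
  x1=0, x2=0, x3=0, x4=0: formula gives 0, F = 0 ✓
  x1=0, x2=0, x3=0, x4=1: formula gives 0, F = 0 ✓
  x1=0, x2=0, x3=1, x4=0: formula gives 1, but F = 0 ✗
A single disagreement suffices: at (0,0,1,0) they differ, so the formula does not compute F.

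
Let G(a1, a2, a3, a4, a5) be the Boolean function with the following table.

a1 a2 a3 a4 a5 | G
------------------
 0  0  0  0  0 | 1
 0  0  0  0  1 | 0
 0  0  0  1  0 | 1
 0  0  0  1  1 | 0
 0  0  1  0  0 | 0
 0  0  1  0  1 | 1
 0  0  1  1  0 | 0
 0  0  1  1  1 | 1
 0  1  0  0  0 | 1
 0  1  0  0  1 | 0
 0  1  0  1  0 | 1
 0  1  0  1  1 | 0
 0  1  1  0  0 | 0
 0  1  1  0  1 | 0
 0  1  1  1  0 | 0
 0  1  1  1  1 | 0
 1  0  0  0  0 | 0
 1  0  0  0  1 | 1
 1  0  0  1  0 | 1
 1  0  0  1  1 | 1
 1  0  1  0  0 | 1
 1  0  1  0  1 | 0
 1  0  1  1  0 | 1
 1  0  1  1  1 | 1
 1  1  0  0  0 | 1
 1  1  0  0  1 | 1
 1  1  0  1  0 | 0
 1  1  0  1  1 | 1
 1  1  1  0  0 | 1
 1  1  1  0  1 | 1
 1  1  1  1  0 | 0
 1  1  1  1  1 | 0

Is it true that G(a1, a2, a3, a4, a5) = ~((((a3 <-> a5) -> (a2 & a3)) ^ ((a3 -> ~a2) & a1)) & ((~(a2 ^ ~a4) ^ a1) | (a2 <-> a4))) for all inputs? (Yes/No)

Check the formula against G row by row:
  a1=0, a2=0, a3=0, a4=0, a5=0: formula gives 1, G = 1 ✓
  a1=0, a2=0, a3=0, a4=0, a5=1: formula gives 0, G = 0 ✓
  a1=0, a2=0, a3=0, a4=1, a5=0: formula gives 1, G = 1 ✓
  a1=0, a2=0, a3=0, a4=1, a5=1: formula gives 0, G = 0 ✓
  …and likewise for the remaining 28 rows.
No disagreement on any input; they are logically equivalent.

Yes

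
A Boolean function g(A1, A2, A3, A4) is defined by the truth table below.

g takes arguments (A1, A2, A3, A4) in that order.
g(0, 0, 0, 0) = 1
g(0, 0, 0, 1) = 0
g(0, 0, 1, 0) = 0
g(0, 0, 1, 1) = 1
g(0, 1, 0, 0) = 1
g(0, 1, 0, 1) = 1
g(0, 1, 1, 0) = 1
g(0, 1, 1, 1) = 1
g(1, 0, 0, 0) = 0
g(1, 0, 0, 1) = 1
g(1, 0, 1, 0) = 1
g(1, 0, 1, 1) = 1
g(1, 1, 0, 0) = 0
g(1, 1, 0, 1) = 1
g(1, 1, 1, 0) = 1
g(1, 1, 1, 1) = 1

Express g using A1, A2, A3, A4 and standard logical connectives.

There are just 4 zero rows: (0,0,0,1), (0,0,1,0), (1,0,0,0), (1,1,0,0). Their minterms are ¬A1·¬A2·¬A3·A4, ¬A1·¬A2·A3·¬A4, A1·¬A2·¬A3·¬A4, A1·A2·¬A3·¬A4; the OR of those covers precisely the 0-outputs, and negating it yields g.

g(A1, A2, A3, A4) = ((((((A1' · A2') · A3') · A4) + (((A1' · A2') · A3) · A4')) + (((A1 · A2') · A3') · A4')) + (((A1 · A2) · A3') · A4'))'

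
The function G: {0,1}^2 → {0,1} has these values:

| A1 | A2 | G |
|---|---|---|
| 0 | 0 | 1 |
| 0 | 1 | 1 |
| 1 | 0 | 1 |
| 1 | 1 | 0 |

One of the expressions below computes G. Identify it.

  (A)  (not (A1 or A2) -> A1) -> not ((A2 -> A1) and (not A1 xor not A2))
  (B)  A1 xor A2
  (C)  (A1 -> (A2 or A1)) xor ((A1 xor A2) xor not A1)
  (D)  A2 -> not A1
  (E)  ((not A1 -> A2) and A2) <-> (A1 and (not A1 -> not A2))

D

(A): at (1,0) it gives 0, but G = 1 — eliminated.
(B): at (0,0) it gives 0, but G = 1 — eliminated.
(C): at (0,0) it gives 0, but G = 1 — eliminated.
(E): at (0,1) it gives 0, but G = 1 — eliminated.
That leaves (D). Evaluating it on every row reproduces the table of G exactly.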